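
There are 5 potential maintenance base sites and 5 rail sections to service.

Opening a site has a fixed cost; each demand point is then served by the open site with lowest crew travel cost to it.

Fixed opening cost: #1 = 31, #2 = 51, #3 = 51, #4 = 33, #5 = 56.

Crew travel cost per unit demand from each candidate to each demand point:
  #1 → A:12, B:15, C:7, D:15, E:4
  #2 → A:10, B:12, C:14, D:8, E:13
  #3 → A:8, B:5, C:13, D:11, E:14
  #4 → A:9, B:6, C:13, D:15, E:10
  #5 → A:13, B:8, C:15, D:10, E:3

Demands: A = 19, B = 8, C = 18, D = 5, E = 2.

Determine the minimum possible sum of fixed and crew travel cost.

Open {#1, #3}: assign each demand point to its cheapest open site.
  A→#3 19×8=152, B→#3 8×5=40, C→#1 18×7=126, D→#3 5×11=55, E→#1 2×4=8
  crew travel cost 381, fixed 82 → total 463.
Compare {#1, #4}: crew travel cost 428 + fixed 64 = 492.
Compare {#1, #3, #4}: crew travel cost 381 + fixed 115 = 496.
Compare {#1, #2, #3}: crew travel cost 366 + fixed 133 = 499.
All other subsets cost ≥ 492. Minimum total cost: 463.

463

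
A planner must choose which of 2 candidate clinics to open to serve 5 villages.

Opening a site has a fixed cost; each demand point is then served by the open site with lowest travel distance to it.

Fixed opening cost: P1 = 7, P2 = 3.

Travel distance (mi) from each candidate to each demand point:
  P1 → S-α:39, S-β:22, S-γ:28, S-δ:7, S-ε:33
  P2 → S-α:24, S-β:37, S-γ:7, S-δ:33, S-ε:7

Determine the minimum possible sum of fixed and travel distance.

Open {P1, P2}: assign each demand point to its cheapest open site.
  S-α→P2 24, S-β→P1 22, S-γ→P2 7, S-δ→P1 7, S-ε→P2 7
  travel distance 67, fixed 10 → total 77.
Compare {P2}: travel distance 108 + fixed 3 = 111.
Compare {P1}: travel distance 129 + fixed 7 = 136.

77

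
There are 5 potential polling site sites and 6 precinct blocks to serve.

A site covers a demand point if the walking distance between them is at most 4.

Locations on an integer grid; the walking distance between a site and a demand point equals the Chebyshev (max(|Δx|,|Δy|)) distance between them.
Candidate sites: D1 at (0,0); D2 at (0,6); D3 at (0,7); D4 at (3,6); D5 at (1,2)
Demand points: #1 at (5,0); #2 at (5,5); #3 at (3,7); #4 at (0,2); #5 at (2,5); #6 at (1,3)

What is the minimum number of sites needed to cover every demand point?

Coverage sets (demand points within 4 of each site):
  D1: {#4, #6}
  D2: {#3, #4, #5, #6}
  D3: {#3, #5, #6}
  D4: {#2, #3, #4, #5, #6}
  D5: {#1, #2, #4, #5, #6}
No single site covers all 6 demand points.
But {D2, D5} covers everything, so the minimum is 2.

2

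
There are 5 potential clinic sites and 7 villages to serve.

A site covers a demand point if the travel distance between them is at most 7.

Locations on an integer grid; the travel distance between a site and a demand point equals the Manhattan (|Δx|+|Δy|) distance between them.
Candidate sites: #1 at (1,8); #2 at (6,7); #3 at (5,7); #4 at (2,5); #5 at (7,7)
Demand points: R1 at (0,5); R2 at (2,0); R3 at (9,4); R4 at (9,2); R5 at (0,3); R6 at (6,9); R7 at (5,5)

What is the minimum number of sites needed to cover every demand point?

Coverage sets (demand points within 7 of each site):
  #1: {R1, R5, R6, R7}
  #2: {R3, R6, R7}
  #3: {R1, R3, R6, R7}
  #4: {R1, R2, R5, R7}
  #5: {R3, R4, R6, R7}
No single site covers all 7 demand points.
But {#4, #5} covers everything, so the minimum is 2.

2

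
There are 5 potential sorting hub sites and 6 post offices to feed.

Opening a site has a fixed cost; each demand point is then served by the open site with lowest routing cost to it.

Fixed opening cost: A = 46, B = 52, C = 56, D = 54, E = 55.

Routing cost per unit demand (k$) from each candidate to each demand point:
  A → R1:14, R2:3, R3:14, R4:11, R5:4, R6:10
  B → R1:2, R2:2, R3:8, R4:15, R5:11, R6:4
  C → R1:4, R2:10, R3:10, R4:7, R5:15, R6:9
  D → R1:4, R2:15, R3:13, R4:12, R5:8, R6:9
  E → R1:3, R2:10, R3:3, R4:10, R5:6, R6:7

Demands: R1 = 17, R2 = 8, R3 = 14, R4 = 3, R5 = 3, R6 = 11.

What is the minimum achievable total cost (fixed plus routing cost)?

291

Open {B, E}: assign each demand point to its cheapest open site.
  R1→B 17×2=34, R2→B 8×2=16, R3→E 14×3=42, R4→E 3×10=30, R5→E 3×6=18, R6→B 11×4=44
  routing cost 184, fixed 107 → total 291.
Compare {A, B, E}: routing cost 178 + fixed 153 = 331.
Compare {B}: routing cost 284 + fixed 52 = 336.
Compare {A, E}: routing cost 236 + fixed 101 = 337.
All other subsets cost ≥ 331. Minimum total cost: 291.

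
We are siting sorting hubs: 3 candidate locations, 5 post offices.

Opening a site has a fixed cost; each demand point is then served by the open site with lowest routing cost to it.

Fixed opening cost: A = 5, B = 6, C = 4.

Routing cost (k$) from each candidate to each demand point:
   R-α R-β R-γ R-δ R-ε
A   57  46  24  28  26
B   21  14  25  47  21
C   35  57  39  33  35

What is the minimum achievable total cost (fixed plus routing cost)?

119

Open {A, B}: assign each demand point to its cheapest open site.
  R-α→B 21, R-β→B 14, R-γ→A 24, R-δ→A 28, R-ε→B 21
  routing cost 108, fixed 11 → total 119.
Compare {A, B, C}: routing cost 108 + fixed 15 = 123.
Compare {B, C}: routing cost 114 + fixed 10 = 124.
Compare {B}: routing cost 128 + fixed 6 = 134.
All other subsets cost ≥ 123. Minimum total cost: 119.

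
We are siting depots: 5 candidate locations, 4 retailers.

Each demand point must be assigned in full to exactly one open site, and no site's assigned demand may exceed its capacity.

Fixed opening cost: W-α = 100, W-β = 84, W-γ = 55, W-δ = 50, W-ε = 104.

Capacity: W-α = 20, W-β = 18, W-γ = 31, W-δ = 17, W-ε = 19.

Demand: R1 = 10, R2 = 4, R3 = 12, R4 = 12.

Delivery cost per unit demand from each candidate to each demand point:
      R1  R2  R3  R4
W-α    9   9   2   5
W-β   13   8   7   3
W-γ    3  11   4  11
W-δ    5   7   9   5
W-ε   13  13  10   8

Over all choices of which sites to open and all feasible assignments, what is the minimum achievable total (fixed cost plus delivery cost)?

271

Open {W-γ, W-δ}; cheapest assignment that respects the capacities:
  W-γ (cap 31, load 22): R1, R3 — cost 10×3 + 12×4 = 78
  W-δ (cap 17, load 16): R2, R4 — cost 4×7 + 12×5 = 88
  Shipping 166, fixed 105 → total 271.
  Any other capacity-feasible assignment to {W-γ, W-δ} ships for at least 166.
Compare {W-β, W-γ}: its best feasible assignment gives total 285.
Compare {W-α, W-γ}: its best feasible assignment gives total 329.
Every other set of open sites that can feasibly serve all demand totals ≥ 285 even under its best assignment. Minimum: 271.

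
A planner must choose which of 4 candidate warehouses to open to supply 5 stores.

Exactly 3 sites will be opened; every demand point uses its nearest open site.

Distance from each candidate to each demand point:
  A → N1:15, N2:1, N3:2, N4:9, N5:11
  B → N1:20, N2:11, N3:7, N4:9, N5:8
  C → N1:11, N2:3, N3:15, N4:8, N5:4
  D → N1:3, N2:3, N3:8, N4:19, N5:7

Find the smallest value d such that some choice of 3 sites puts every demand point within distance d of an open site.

Open {A, C, D}.
  Farthest demand point is N4 at distance 8 (to C); all others are ≤ 8.
With {B, C, D} the worst case is 8.
With {A, B, D} the worst case is 9.
No size-3 selection achieves below 8.

8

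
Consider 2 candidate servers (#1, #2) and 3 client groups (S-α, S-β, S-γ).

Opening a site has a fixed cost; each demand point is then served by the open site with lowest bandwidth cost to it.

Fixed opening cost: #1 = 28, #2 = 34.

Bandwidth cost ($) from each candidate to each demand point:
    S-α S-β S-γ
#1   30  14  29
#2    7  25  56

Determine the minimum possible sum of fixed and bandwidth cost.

101

Open {#1}: assign each demand point to its cheapest open site.
  S-α→#1 30, S-β→#1 14, S-γ→#1 29
  bandwidth cost 73, fixed 28 → total 101.
Compare {#1, #2}: bandwidth cost 50 + fixed 62 = 112.
Compare {#2}: bandwidth cost 88 + fixed 34 = 122.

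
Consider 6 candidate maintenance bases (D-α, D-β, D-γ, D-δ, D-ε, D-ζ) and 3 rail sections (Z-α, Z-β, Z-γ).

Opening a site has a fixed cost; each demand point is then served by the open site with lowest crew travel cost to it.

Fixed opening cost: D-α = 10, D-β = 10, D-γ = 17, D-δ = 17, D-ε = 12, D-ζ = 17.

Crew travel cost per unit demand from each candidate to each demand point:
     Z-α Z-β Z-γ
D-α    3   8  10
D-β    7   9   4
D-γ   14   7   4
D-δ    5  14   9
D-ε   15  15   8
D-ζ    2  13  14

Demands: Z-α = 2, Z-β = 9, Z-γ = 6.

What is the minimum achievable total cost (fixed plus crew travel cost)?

Open {D-α, D-γ}: assign each demand point to its cheapest open site.
  Z-α→D-α 2×3=6, Z-β→D-γ 9×7=63, Z-γ→D-γ 6×4=24
  crew travel cost 93, fixed 27 → total 120.
Compare {D-α, D-β}: crew travel cost 102 + fixed 20 = 122.
Compare {D-γ, D-ζ}: crew travel cost 91 + fixed 34 = 125.
Compare {D-β, D-γ}: crew travel cost 101 + fixed 27 = 128.
All other subsets cost ≥ 122. Minimum total cost: 120.

120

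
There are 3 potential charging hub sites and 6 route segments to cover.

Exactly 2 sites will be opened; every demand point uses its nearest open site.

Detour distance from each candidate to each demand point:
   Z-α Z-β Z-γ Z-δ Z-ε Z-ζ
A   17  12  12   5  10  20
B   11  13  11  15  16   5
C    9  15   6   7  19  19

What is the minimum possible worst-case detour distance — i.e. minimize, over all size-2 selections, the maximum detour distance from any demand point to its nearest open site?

12

Open {A, B}.
  Farthest demand point is Z-β at detour distance 12 (to A); all others are ≤ 12.
With {B, C} the worst case is 16.
With {A, C} the worst case is 19.
No size-2 selection achieves below 12.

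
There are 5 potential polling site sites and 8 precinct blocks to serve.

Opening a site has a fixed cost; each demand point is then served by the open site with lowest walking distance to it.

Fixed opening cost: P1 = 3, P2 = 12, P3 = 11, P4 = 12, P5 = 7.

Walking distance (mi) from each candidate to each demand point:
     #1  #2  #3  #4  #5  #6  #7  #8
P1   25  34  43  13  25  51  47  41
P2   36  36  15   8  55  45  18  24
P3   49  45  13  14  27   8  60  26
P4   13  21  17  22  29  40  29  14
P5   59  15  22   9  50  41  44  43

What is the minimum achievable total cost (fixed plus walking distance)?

Open {P2, P3, P4}: assign each demand point to its cheapest open site.
  #1→P4 13, #2→P4 21, #3→P3 13, #4→P2 8, #5→P3 27, #6→P3 8, #7→P2 18, #8→P4 14
  walking distance 122, fixed 35 → total 157.
Compare {P3, P4, P5}: walking distance 128 + fixed 30 = 158.
Compare {P1, P2, P3, P4}: walking distance 120 + fixed 38 = 158.
Compare {P2, P3, P4, P5}: walking distance 116 + fixed 42 = 158.
All other subsets cost ≥ 158. Minimum total cost: 157.

157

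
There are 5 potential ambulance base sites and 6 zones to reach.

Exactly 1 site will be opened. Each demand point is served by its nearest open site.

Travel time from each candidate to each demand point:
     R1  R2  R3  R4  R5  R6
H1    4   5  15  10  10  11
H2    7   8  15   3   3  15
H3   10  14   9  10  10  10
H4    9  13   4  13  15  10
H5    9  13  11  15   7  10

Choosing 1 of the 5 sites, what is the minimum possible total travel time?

Open {H2}.
  R1→H2 7, R2→H2 8, R3→H2 15, R4→H2 3, R5→H2 3, R6→H2 15  ⇒ total 51.
Compare {H1}: total 55.
Compare {H3}: total 63.
No size-1 selection does better; minimum is 51.

51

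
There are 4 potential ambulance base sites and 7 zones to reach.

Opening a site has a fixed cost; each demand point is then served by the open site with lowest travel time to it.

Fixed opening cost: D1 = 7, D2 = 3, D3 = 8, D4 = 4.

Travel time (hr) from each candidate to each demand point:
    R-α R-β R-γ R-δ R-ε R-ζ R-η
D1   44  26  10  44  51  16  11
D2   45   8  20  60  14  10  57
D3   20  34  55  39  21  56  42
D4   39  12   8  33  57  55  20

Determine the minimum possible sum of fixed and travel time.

Open {D1, D2, D3, D4}: assign each demand point to its cheapest open site.
  R-α→D3 20, R-β→D2 8, R-γ→D4 8, R-δ→D4 33, R-ε→D2 14, R-ζ→D2 10, R-η→D1 11
  travel time 104, fixed 22 → total 126.
Compare {D2, D3, D4}: travel time 113 + fixed 15 = 128.
Compare {D1, D2, D3}: travel time 112 + fixed 18 = 130.
Compare {D1, D2, D4}: travel time 123 + fixed 14 = 137.
All other subsets cost ≥ 128. Minimum total cost: 126.

126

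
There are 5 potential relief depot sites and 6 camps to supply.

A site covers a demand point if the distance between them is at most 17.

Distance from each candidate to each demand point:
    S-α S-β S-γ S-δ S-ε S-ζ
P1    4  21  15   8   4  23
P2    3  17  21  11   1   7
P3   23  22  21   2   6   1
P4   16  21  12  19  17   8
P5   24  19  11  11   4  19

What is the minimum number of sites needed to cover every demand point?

Coverage sets (demand points within 17 of each site):
  P1: {S-α, S-γ, S-δ, S-ε}
  P2: {S-α, S-β, S-δ, S-ε, S-ζ}
  P3: {S-δ, S-ε, S-ζ}
  P4: {S-α, S-γ, S-ε, S-ζ}
  P5: {S-γ, S-δ, S-ε}
No single site covers all 6 demand points.
But {P1, P2} covers everything, so the minimum is 2.

2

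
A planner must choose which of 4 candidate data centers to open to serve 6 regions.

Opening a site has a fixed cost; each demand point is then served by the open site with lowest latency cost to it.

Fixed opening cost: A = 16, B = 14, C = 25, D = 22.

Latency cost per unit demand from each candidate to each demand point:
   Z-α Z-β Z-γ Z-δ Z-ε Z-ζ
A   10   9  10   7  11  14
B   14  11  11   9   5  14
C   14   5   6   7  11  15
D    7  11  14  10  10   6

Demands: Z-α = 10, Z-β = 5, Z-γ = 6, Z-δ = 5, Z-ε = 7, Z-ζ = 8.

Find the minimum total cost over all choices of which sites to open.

310

Open {B, C, D}: assign each demand point to its cheapest open site.
  Z-α→D 10×7=70, Z-β→C 5×5=25, Z-γ→C 6×6=36, Z-δ→C 5×7=35, Z-ε→B 7×5=35, Z-ζ→D 8×6=48
  latency cost 249, fixed 61 → total 310.
Compare {A, B, C, D}: latency cost 249 + fixed 77 = 326.
Compare {C, D}: latency cost 284 + fixed 47 = 331.
Compare {A, B, D}: latency cost 293 + fixed 52 = 345.
All other subsets cost ≥ 326. Minimum total cost: 310.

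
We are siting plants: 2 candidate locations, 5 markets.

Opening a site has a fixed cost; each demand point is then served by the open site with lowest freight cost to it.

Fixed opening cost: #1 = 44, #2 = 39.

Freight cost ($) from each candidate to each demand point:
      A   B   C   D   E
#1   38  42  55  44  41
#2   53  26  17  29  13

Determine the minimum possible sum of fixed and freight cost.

177

Open {#2}: assign each demand point to its cheapest open site.
  A→#2 53, B→#2 26, C→#2 17, D→#2 29, E→#2 13
  freight cost 138, fixed 39 → total 177.
Compare {#1, #2}: freight cost 123 + fixed 83 = 206.
Compare {#1}: freight cost 220 + fixed 44 = 264.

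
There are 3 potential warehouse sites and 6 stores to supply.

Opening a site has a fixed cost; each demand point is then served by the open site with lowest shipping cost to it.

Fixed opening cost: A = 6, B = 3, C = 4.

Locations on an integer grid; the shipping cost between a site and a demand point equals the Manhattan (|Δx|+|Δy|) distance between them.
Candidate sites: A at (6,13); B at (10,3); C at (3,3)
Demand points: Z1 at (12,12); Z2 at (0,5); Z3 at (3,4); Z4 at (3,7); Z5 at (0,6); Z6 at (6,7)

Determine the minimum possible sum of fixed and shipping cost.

Open {A, C}: assign each demand point to its cheapest open site.
  Z1→A 7, Z2→C 5, Z3→C 1, Z4→C 4, Z5→C 6, Z6→A 6
  shipping cost 29, fixed 10 → total 39.
Compare {B, C}: shipping cost 34 + fixed 7 = 41.
Compare {A, B, C}: shipping cost 29 + fixed 13 = 42.
Compare {C}: shipping cost 41 + fixed 4 = 45.
All other subsets cost ≥ 41. Minimum total cost: 39.

39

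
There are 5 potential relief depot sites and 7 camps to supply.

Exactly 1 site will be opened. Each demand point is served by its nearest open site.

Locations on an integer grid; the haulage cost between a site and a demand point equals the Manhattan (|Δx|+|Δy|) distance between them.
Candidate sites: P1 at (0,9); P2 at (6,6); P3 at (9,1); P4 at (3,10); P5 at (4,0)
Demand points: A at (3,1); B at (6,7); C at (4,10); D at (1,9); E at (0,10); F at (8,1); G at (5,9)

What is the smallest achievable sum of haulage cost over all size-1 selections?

39

Open {P4}.
  A→P4 9, B→P4 6, C→P4 1, D→P4 3, E→P4 3, F→P4 14, G→P4 3  ⇒ total 39.
Compare {P2}: total 44.
Compare {P1}: total 47.
No size-1 selection does better; minimum is 39.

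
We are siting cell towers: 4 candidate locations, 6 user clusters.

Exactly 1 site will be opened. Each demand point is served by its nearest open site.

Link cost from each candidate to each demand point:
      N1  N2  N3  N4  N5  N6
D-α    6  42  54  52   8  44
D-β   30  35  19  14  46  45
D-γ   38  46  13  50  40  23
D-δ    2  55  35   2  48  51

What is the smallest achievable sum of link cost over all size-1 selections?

189

Open {D-β}.
  N1→D-β 30, N2→D-β 35, N3→D-β 19, N4→D-β 14, N5→D-β 46, N6→D-β 45  ⇒ total 189.
Compare {D-δ}: total 193.
Compare {D-α}: total 206.
No size-1 selection does better; minimum is 189.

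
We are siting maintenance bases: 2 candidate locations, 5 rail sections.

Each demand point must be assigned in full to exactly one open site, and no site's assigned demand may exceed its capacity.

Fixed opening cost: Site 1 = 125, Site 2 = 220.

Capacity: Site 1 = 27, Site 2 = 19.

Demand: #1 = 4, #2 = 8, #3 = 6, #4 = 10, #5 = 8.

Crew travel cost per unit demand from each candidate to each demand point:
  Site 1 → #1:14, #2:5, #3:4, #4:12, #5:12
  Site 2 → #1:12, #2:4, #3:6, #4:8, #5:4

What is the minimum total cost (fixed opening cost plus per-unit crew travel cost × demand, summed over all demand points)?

Open {Site 1, Site 2}; cheapest assignment that respects the capacities:
  Site 1 (cap 27, load 18): #1, #2, #3 — cost 4×14 + 8×5 + 6×4 = 120
  Site 2 (cap 19, load 18): #4, #5 — cost 10×8 + 8×4 = 112
  Shipping 232, fixed 345 → total 577.
  Any other capacity-feasible assignment to {Site 1, Site 2} ships for at least 232.
Total demand is 36 and no other set of sites has combined capacity ≥ 36, so {Site 1, Site 2} is the only feasible choice of open sites. Minimum: 577.

577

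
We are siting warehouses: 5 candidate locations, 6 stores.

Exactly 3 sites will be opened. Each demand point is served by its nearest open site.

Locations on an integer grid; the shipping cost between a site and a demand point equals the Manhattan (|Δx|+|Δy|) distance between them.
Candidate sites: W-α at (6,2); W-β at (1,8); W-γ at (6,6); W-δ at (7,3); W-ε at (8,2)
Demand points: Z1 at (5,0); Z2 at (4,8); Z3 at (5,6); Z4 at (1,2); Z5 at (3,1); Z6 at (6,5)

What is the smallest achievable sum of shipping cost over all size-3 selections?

Open {W-α, W-β, W-γ}.
  Z1→W-α 3, Z2→W-β 3, Z3→W-γ 1, Z4→W-α 5, Z5→W-α 4, Z6→W-γ 1  ⇒ total 17.
Compare {W-α, W-γ, W-δ}: total 18.
Compare {W-α, W-γ, W-ε}: total 18.
No size-3 selection does better; minimum is 17.

17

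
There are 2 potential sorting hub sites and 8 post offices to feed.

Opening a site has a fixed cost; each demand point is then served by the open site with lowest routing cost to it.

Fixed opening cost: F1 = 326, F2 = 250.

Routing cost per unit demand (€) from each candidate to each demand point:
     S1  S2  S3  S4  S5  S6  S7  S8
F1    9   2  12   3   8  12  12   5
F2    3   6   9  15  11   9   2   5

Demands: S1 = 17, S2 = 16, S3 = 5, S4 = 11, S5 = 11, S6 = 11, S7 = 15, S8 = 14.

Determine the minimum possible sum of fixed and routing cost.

Open {F2}: assign each demand point to its cheapest open site.
  S1→F2 17×3=51, S2→F2 16×6=96, S3→F2 5×9=45, S4→F2 11×15=165, S5→F2 11×11=121, S6→F2 11×9=99, S7→F2 15×2=30, S8→F2 14×5=70
  routing cost 677, fixed 250 → total 927.
Compare {F1, F2}: routing cost 448 + fixed 576 = 1024.
Compare {F1}: routing cost 748 + fixed 326 = 1074.

927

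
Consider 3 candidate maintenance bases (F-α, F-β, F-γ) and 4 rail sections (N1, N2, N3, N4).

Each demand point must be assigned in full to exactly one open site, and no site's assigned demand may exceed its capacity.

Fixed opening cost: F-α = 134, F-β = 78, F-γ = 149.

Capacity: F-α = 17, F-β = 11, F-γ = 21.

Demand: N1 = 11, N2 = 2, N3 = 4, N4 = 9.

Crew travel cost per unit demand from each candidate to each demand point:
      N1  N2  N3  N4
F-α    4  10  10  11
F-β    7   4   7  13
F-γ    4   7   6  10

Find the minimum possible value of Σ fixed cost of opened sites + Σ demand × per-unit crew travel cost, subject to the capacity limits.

Open {F-β, F-γ}; cheapest assignment that respects the capacities:
  F-β (cap 11, load 6): N2, N3 — cost 2×4 + 4×7 = 36
  F-γ (cap 21, load 20): N1, N4 — cost 11×4 + 9×10 = 134
  Shipping 170, fixed 227 → total 397.
  Any other capacity-feasible assignment to {F-β, F-γ} ships for at least 170.
Compare {F-α, F-β}: its best feasible assignment gives total 421.
Compare {F-α, F-γ}: its best feasible assignment gives total 455.
Every other set of open sites that can feasibly serve all demand totals ≥ 421 even under its best assignment. Minimum: 397.

397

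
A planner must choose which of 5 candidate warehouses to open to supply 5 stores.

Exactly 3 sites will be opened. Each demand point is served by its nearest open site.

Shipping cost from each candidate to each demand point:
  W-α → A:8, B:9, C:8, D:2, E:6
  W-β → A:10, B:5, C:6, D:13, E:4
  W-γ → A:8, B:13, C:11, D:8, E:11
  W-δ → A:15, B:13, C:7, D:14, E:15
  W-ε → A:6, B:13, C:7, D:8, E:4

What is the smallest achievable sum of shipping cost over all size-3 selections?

23

Open {W-α, W-β, W-ε}.
  A→W-ε 6, B→W-β 5, C→W-β 6, D→W-α 2, E→W-β 4  ⇒ total 23.
Compare {W-α, W-β, W-γ}: total 25.
Compare {W-α, W-β, W-δ}: total 25.
No size-3 selection does better; minimum is 23.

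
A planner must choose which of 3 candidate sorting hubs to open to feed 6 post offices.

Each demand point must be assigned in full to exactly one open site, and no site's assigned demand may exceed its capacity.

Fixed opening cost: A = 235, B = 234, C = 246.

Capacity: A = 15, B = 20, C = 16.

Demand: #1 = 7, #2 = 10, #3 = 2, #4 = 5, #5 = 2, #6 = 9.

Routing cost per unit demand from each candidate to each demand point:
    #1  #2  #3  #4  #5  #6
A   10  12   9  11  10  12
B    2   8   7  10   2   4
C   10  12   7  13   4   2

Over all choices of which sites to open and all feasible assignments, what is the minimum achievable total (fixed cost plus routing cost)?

Open {B, C}; cheapest assignment that respects the capacities:
  B (cap 20, load 19): #1, #2, #5 — cost 7×2 + 10×8 + 2×2 = 98
  C (cap 16, load 16): #3, #4, #6 — cost 2×7 + 5×13 + 9×2 = 97
  Shipping 195, fixed 480 → total 675.
  Any other capacity-feasible assignment to {B, C} ships for at least 195.
Compare {A, B}: its best feasible assignment gives total 712.
Compare {A, B, C}: its best feasible assignment gives total 900.
Every other set of open sites that can feasibly serve all demand totals ≥ 712 even under its best assignment. Minimum: 675.

675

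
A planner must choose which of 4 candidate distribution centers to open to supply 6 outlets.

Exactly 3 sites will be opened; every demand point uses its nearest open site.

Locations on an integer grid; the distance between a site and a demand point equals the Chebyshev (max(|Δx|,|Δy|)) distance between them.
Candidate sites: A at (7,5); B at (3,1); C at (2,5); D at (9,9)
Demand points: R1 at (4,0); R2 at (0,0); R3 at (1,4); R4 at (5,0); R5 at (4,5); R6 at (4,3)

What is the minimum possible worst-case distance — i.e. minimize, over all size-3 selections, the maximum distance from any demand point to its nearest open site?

Open {A, B, C}.
  Farthest demand point is R2 at distance 3 (to B); all others are ≤ 3.
With {A, B, D} the worst case is 3.
With {B, C, D} the worst case is 3.
No size-3 selection achieves below 3.

3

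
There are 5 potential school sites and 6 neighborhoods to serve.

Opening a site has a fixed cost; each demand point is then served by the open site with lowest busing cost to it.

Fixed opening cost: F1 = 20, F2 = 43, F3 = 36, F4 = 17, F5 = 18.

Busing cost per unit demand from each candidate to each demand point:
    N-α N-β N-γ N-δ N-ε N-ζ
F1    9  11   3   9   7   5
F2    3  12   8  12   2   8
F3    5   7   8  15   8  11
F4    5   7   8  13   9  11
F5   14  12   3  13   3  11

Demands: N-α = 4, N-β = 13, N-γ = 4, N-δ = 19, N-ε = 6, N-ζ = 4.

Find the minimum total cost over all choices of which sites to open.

387

Open {F1, F4, F5}: assign each demand point to its cheapest open site.
  N-α→F4 4×5=20, N-β→F4 13×7=91, N-γ→F1 4×3=12, N-δ→F1 19×9=171, N-ε→F5 6×3=18, N-ζ→F1 4×5=20
  busing cost 332, fixed 55 → total 387.
Compare {F1, F4}: busing cost 356 + fixed 37 = 393.
Compare {F1, F2, F4}: busing cost 318 + fixed 80 = 398.
Compare {F1, F3, F5}: busing cost 332 + fixed 74 = 406.
All other subsets cost ≥ 393. Minimum total cost: 387.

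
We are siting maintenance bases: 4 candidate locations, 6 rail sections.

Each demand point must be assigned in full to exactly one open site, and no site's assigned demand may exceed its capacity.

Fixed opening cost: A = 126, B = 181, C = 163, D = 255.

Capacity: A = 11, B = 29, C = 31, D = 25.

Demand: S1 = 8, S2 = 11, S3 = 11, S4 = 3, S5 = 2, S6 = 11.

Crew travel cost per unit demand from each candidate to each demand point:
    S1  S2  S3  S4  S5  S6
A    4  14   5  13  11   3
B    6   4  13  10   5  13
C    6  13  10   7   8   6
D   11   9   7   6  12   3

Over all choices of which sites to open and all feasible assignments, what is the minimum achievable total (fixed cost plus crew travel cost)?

643

Open {B, C}; cheapest assignment that respects the capacities:
  B (cap 29, load 21): S1, S2, S5 — cost 8×6 + 11×4 + 2×5 = 102
  C (cap 31, load 25): S3, S4, S6 — cost 11×10 + 3×7 + 11×6 = 197
  Shipping 299, fixed 344 → total 643.
  Any other capacity-feasible assignment to {B, C} ships for at least 299.
Compare {B, D}: its best feasible assignment gives total 666.
Compare {A, B, C}: its best feasible assignment gives total 714.
Every other set of open sites that can feasibly serve all demand totals ≥ 666 even under its best assignment. Minimum: 643.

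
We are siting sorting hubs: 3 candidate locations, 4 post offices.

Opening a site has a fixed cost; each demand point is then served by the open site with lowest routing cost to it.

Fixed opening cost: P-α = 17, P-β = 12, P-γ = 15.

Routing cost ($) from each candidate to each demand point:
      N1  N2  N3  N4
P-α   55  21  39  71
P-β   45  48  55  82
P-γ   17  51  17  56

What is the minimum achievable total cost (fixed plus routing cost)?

143

Open {P-α, P-γ}: assign each demand point to its cheapest open site.
  N1→P-γ 17, N2→P-α 21, N3→P-γ 17, N4→P-γ 56
  routing cost 111, fixed 32 → total 143.
Compare {P-α, P-β, P-γ}: routing cost 111 + fixed 44 = 155.
Compare {P-γ}: routing cost 141 + fixed 15 = 156.
Compare {P-β, P-γ}: routing cost 138 + fixed 27 = 165.
All other subsets cost ≥ 155. Minimum total cost: 143.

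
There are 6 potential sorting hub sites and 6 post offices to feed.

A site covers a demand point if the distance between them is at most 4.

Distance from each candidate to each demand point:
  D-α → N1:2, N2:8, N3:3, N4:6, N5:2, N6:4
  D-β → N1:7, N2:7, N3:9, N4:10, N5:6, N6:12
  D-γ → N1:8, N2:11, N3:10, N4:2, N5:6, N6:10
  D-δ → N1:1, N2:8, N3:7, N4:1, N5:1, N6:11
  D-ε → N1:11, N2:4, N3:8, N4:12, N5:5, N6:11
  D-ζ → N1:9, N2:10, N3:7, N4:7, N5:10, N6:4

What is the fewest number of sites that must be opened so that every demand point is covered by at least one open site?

3

Coverage sets (demand points within 4 of each site):
  D-α: {N1, N3, N5, N6}
  D-β: {}
  D-γ: {N4}
  D-δ: {N1, N4, N5}
  D-ε: {N2}
  D-ζ: {N6}
No 2 sites suffice: every size-2 union leaves at least one demand point uncovered.
But {D-α, D-γ, D-ε} covers everything, so the minimum is 3.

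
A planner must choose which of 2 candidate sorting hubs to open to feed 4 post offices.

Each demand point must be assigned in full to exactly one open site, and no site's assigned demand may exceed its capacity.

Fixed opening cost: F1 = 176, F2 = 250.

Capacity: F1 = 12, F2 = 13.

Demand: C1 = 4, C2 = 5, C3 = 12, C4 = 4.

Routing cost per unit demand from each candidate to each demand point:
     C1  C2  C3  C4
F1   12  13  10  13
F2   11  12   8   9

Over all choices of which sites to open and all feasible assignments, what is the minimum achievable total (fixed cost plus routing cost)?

686

Open {F1, F2}; cheapest assignment that respects the capacities:
  F1 (cap 12, load 12): C3 — cost 12×10 = 120
  F2 (cap 13, load 13): C1, C2, C4 — cost 4×11 + 5×12 + 4×9 = 140
  Shipping 260, fixed 426 → total 686.
  Any other capacity-feasible assignment to {F1, F2} ships for at least 260.
Total demand is 25 and no other set of sites has combined capacity ≥ 25, so {F1, F2} is the only feasible choice of open sites. Minimum: 686.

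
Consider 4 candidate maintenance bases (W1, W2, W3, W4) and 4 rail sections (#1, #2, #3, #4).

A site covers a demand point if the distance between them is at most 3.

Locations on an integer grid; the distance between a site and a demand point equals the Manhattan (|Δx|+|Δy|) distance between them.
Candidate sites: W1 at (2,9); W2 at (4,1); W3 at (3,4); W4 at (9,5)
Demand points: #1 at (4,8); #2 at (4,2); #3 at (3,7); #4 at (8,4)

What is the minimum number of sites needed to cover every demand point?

Coverage sets (demand points within 3 of each site):
  W1: {#1, #3}
  W2: {#2}
  W3: {#2, #3}
  W4: {#4}
No 2 sites suffice: every size-2 union leaves at least one demand point uncovered.
But {W1, W2, W4} covers everything, so the minimum is 3.

3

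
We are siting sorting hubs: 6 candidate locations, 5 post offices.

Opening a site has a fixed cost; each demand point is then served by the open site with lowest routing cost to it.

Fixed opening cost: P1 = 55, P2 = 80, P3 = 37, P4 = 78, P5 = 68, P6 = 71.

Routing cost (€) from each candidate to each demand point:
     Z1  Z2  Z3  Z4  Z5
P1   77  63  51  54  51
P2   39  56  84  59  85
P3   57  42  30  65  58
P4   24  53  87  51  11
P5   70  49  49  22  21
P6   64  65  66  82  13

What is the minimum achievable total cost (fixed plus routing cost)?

273

Open {P3, P4}: assign each demand point to its cheapest open site.
  Z1→P4 24, Z2→P3 42, Z3→P3 30, Z4→P4 51, Z5→P4 11
  routing cost 158, fixed 115 → total 273.
Compare {P3, P5}: routing cost 172 + fixed 105 = 277.
Compare {P5}: routing cost 211 + fixed 68 = 279.
Compare {P3}: routing cost 252 + fixed 37 = 289.
All other subsets cost ≥ 277. Minimum total cost: 273.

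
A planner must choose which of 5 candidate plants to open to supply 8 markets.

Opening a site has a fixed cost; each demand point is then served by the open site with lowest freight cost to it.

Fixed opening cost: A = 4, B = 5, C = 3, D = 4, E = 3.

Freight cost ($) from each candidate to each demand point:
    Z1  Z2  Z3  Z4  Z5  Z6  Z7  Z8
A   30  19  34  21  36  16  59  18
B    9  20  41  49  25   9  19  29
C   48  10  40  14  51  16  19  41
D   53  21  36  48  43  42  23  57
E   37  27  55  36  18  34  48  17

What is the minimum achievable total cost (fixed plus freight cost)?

145

Open {A, B, C, E}: assign each demand point to its cheapest open site.
  Z1→B 9, Z2→C 10, Z3→A 34, Z4→C 14, Z5→E 18, Z6→B 9, Z7→B 19, Z8→E 17
  freight cost 130, fixed 15 → total 145.
Compare {B, C, E}: freight cost 136 + fixed 11 = 147.
Compare {B, C, D, E}: freight cost 132 + fixed 15 = 147.
Compare {A, B, C, D, E}: freight cost 130 + fixed 19 = 149.
All other subsets cost ≥ 147. Minimum total cost: 145.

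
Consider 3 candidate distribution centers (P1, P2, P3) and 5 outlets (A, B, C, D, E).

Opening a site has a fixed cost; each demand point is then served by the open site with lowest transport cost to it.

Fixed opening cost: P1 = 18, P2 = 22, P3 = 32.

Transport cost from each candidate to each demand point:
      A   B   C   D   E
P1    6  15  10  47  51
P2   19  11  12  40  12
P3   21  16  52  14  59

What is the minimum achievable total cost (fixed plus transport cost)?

116

Open {P2}: assign each demand point to its cheapest open site.
  A→P2 19, B→P2 11, C→P2 12, D→P2 40, E→P2 12
  transport cost 94, fixed 22 → total 116.
Compare {P1, P2}: transport cost 79 + fixed 40 = 119.
Compare {P2, P3}: transport cost 68 + fixed 54 = 122.
Compare {P1, P2, P3}: transport cost 53 + fixed 72 = 125.
All other subsets cost ≥ 119. Minimum total cost: 116.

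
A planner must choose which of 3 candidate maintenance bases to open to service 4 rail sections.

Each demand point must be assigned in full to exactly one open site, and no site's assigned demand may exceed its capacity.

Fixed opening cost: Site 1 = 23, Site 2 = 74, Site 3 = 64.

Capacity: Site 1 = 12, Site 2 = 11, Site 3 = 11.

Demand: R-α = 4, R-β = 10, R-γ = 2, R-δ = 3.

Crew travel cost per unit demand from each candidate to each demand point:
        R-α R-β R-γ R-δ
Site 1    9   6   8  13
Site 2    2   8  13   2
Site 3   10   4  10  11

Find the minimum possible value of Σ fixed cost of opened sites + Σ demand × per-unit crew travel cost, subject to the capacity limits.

187

Open {Site 1, Site 2}; cheapest assignment that respects the capacities:
  Site 1 (cap 12, load 12): R-β, R-γ — cost 10×6 + 2×8 = 76
  Site 2 (cap 11, load 7): R-α, R-δ — cost 4×2 + 3×2 = 14
  Shipping 90, fixed 97 → total 187.
  Any other capacity-feasible assignment to {Site 1, Site 2} ships for at least 90.
Compare {Site 1, Site 3}: its best feasible assignment gives total 218.
Compare {Site 2, Site 3}: its best feasible assignment gives total 218.
Every other set of open sites that can feasibly serve all demand totals ≥ 218 even under its best assignment. Minimum: 187.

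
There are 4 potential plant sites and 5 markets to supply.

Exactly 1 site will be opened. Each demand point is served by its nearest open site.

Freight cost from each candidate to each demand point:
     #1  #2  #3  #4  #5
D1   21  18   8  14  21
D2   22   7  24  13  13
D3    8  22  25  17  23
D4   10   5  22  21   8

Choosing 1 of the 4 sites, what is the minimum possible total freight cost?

66

Open {D4}.
  #1→D4 10, #2→D4 5, #3→D4 22, #4→D4 21, #5→D4 8  ⇒ total 66.
Compare {D2}: total 79.
Compare {D1}: total 82.
No size-1 selection does better; minimum is 66.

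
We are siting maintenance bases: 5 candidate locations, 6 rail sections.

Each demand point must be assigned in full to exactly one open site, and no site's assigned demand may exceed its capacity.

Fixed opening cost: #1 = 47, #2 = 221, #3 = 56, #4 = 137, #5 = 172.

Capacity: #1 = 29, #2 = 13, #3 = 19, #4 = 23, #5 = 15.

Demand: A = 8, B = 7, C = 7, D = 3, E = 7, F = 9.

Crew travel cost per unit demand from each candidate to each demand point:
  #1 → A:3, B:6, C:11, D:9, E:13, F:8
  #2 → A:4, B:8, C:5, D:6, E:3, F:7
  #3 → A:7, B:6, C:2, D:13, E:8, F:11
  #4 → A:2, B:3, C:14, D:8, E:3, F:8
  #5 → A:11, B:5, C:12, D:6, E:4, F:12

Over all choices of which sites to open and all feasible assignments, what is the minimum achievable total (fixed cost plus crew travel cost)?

338

Open {#1, #3}; cheapest assignment that respects the capacities:
  #1 (cap 29, load 27): A, B, D, F — cost 8×3 + 7×6 + 3×9 + 9×8 = 165
  #3 (cap 19, load 14): C, E — cost 7×2 + 7×8 = 70
  Shipping 235, fixed 103 → total 338.
  Any other capacity-feasible assignment to {#1, #3} ships for at least 235.
Compare {#3, #4}: its best feasible assignment gives total 403.
Compare {#1, #3, #4}: its best feasible assignment gives total 411.
Every other set of open sites that can feasibly serve all demand totals ≥ 403 even under its best assignment. Minimum: 338.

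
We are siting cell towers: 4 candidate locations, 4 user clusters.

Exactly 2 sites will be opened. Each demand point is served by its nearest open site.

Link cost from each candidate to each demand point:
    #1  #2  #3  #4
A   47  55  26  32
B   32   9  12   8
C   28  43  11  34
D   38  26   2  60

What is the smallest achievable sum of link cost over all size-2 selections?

Open {B, D}.
  #1→B 32, #2→B 9, #3→D 2, #4→B 8  ⇒ total 51.
Compare {B, C}: total 56.
Compare {A, B}: total 61.
No size-2 selection does better; minimum is 51.

51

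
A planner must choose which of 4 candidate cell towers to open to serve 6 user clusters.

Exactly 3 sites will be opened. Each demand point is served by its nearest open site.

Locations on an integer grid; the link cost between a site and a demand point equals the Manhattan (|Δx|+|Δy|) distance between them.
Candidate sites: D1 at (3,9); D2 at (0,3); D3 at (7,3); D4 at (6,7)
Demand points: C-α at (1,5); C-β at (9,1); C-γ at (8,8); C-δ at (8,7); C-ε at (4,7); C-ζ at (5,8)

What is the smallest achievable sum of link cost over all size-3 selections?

Open {D2, D3, D4}.
  C-α→D2 3, C-β→D3 4, C-γ→D4 3, C-δ→D4 2, C-ε→D4 2, C-ζ→D4 2  ⇒ total 16.
Compare {D1, D3, D4}: total 19.
Compare {D1, D2, D4}: total 21.
No size-3 selection does better; minimum is 16.

16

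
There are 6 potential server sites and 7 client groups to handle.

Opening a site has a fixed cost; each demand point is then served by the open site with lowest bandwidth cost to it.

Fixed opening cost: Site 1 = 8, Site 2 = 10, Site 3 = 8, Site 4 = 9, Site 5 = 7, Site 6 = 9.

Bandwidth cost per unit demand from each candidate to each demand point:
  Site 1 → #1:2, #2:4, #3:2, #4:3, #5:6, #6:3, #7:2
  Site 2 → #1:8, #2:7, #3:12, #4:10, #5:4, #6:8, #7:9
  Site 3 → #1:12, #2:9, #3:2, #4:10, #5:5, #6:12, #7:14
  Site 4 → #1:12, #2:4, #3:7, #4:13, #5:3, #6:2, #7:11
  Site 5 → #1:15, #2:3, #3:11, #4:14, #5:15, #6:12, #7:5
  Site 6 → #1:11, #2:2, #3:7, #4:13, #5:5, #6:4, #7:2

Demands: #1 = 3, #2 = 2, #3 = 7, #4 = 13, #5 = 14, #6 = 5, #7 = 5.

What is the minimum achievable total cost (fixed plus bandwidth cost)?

146

Open {Site 1, Site 4}: assign each demand point to its cheapest open site.
  #1→Site 1 3×2=6, #2→Site 1 2×4=8, #3→Site 1 7×2=14, #4→Site 1 13×3=39, #5→Site 4 14×3=42, #6→Site 4 5×2=10, #7→Site 1 5×2=10
  bandwidth cost 129, fixed 17 → total 146.
Compare {Site 1, Site 4, Site 5}: bandwidth cost 127 + fixed 24 = 151.
Compare {Site 1, Site 4, Site 6}: bandwidth cost 125 + fixed 26 = 151.
Compare {Site 1, Site 3, Site 4}: bandwidth cost 129 + fixed 25 = 154.
All other subsets cost ≥ 151. Minimum total cost: 146.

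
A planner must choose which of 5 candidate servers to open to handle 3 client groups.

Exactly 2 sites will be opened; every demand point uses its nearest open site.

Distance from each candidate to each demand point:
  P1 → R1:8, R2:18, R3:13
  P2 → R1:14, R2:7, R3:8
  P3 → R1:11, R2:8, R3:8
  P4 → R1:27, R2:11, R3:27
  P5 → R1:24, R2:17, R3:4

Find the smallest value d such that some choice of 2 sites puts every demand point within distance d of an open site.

8

Open {P1, P2}.
  Farthest demand point is R1 at distance 8 (to P1); all others are ≤ 8.
With {P1, P3} the worst case is 8.
With {P2, P3} the worst case is 11.
No size-2 selection achieves below 8.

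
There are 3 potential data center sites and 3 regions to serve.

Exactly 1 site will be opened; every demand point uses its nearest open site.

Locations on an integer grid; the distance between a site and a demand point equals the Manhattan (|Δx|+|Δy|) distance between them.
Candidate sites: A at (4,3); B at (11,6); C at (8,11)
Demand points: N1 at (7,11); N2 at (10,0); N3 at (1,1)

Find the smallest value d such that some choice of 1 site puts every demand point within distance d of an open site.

11

Open {A}.
  Farthest demand point is N1 at distance 11 (to A); all others are ≤ 11.
With {B} the worst case is 15.
With {C} the worst case is 17.
No size-1 selection achieves below 11.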